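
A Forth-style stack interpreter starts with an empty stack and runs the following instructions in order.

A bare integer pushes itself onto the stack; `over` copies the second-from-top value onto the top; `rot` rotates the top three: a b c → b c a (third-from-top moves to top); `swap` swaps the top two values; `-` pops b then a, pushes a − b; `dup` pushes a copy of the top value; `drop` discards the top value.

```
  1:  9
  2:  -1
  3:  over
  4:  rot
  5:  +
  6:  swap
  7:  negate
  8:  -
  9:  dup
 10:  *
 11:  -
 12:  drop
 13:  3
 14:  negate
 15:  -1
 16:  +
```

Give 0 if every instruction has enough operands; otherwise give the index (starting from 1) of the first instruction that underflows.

11

9      → [9]
-1     → [9, -1]
over   → [9, -1, 9]
rot    → [-1, 9, 9]
+      → [-1, 18]
swap   → [18, -1]
negate → [18, 1]
-      → [17]
dup    → [17, 17]
*      → [289]
-  — needs 2 operands, stack has 1 → underflow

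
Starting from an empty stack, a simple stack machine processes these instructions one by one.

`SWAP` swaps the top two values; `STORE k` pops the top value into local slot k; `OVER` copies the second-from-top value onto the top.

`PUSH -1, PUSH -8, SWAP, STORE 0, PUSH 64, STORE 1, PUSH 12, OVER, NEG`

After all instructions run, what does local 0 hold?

PUSH -1  -1
PUSH -8  -1 -8
SWAP     -8 -1
STORE 0  -8
PUSH 64  -8 64
STORE 1  -8
PUSH 12  -8 12
OVER     -8 12 -8
NEG      -8 12 8

-1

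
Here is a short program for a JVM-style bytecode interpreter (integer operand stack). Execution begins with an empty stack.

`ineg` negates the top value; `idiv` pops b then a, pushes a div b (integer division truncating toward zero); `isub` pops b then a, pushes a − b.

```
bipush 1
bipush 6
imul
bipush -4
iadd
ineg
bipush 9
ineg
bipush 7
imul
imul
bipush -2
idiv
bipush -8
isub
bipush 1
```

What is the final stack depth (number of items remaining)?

2

bipush 1  : 1
bipush 6  : 1 6
imul      : 6
bipush -4 : 6 -4
iadd      : 2
ineg      : -2
bipush 9  : -2 9
ineg      : -2 -9
bipush 7  : -2 -9 7
imul      : -2 -63
imul      : 126
bipush -2 : 126 -2
idiv      : -63
bipush -8 : -63 -8
isub      : -55
bipush 1  : -55 1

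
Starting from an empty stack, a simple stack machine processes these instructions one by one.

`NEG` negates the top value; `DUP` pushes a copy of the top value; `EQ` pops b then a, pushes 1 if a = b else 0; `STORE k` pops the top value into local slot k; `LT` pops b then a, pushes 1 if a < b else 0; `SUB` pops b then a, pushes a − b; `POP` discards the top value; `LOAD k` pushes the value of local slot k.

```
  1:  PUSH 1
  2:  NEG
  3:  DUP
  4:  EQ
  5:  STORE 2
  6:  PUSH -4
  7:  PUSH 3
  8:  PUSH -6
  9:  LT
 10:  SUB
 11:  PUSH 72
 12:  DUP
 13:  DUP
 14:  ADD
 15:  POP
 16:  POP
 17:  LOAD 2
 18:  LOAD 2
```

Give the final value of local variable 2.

PUSH 1  → 1
NEG     → -1
DUP     → -1 -1
EQ      → 1
STORE 2 → (empty)
PUSH -4 → -4
PUSH 3  → -4 3
PUSH -6 → -4 3 -6
LT      → -4 0
SUB     → -4
PUSH 72 → -4 72
DUP     → -4 72 72
DUP     → -4 72 72 72
ADD     → -4 72 144
POP     → -4 72
POP     → -4
LOAD 2  → -4 1
LOAD 2  → -4 1 1

1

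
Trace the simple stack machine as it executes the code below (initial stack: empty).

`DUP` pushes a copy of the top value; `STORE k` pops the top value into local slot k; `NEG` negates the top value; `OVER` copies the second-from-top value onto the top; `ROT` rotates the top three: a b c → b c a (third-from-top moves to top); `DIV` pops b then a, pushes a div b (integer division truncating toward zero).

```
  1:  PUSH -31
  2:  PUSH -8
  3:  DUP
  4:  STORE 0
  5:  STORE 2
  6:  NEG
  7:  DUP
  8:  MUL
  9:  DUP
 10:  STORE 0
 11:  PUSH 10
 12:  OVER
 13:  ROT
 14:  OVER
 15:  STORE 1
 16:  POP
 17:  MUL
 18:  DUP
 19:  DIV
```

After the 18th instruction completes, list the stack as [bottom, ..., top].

[9610, 9610]

PUSH -31 : [-31]
PUSH -8  : [-31, -8]
DUP      : [-31, -8, -8]
STORE 0  : [-31, -8]
STORE 2  : [-31]
NEG      : [31]
DUP      : [31, 31]
MUL      : [961]
DUP      : [961, 961]
STORE 0  : [961]
PUSH 10  : [961, 10]
OVER     : [961, 10, 961]
ROT      : [10, 961, 961]
OVER     : [10, 961, 961, 961]
STORE 1  : [10, 961, 961]
POP      : [10, 961]
MUL      : [9610]
DUP      : [9610, 9610]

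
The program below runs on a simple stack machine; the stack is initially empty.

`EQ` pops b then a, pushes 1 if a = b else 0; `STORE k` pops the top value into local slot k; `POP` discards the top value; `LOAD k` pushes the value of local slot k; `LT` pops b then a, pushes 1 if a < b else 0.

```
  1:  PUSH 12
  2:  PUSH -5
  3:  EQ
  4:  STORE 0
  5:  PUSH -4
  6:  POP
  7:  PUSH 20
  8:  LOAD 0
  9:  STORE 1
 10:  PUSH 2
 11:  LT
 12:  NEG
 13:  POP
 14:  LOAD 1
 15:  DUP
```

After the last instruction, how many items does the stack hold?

PUSH 12 → 12
PUSH -5 → 12 -5
EQ      → 0
STORE 0 → (empty)
PUSH -4 → -4
POP     → (empty)
PUSH 20 → 20
LOAD 0  → 20 0
STORE 1 → 20
PUSH 2  → 20 2
LT      → 0
NEG     → 0
POP     → (empty)
LOAD 1  → 0
DUP     → 0 0

2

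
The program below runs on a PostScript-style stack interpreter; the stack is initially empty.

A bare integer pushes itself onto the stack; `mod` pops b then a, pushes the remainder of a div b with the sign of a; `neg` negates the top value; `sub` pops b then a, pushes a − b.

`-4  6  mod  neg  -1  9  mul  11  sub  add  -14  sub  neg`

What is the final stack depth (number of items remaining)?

-4  → -4
6   → -4 6
mod → -4
neg → 4
-1  → 4 -1
9   → 4 -1 9
mul → 4 -9
11  → 4 -9 11
sub → 4 -20
add → -16
-14 → -16 -14
sub → -2
neg → 2

1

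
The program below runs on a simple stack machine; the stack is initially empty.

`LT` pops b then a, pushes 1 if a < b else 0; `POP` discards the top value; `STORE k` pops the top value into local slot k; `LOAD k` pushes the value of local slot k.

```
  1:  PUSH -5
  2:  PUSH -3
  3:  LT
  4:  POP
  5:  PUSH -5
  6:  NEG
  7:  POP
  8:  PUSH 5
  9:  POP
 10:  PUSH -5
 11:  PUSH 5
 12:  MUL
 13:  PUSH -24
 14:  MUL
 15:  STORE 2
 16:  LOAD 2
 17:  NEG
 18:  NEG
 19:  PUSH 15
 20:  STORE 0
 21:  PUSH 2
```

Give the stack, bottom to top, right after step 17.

PUSH -5   [-5]
PUSH -3   [-5, -3]
LT        [1]
POP       []
PUSH -5   [-5]
NEG       [5]
POP       []
PUSH 5    [5]
POP       []
PUSH -5   [-5]
PUSH 5    [-5, 5]
MUL       [-25]
PUSH -24  [-25, -24]
MUL       [600]
STORE 2   []
LOAD 2    [600]
NEG       [-600]

[-600]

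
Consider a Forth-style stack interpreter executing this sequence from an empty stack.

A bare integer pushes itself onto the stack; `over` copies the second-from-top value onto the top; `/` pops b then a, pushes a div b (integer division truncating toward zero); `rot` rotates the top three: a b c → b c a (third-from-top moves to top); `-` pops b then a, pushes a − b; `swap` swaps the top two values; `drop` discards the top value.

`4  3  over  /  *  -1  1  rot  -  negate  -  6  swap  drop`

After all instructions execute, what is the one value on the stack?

6

4      → 4
3      → 4 3
over   → 4 3 4
/      → 4 0
*      → 0
-1     → 0 -1
1      → 0 -1 1
rot    → -1 1 0
-      → -1 1
negate → -1 -1
-      → 0
6      → 0 6
swap   → 6 0
drop   → 6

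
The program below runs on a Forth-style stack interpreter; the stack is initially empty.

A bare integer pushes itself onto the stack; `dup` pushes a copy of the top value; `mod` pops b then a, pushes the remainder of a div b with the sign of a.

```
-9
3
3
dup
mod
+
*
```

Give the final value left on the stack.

-27

-9  : -9
3   : -9 3
3   : -9 3 3
dup : -9 3 3 3
mod : -9 3 0
+   : -9 3
*   : -27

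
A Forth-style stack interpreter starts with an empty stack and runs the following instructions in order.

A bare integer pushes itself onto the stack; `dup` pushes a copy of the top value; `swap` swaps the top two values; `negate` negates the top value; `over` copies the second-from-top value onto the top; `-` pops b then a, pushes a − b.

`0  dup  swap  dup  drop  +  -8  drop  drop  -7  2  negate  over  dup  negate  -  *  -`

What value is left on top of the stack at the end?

0       0
dup     0 0
swap    0 0
dup     0 0 0
drop    0 0
+       0
-8      0 -8
drop    0
drop    (empty)
-7      -7
2       -7 2
negate  -7 -2
over    -7 -2 -7
dup     -7 -2 -7 -7
negate  -7 -2 -7 7
-       -7 -2 -14
*       -7 28
-       -35

-35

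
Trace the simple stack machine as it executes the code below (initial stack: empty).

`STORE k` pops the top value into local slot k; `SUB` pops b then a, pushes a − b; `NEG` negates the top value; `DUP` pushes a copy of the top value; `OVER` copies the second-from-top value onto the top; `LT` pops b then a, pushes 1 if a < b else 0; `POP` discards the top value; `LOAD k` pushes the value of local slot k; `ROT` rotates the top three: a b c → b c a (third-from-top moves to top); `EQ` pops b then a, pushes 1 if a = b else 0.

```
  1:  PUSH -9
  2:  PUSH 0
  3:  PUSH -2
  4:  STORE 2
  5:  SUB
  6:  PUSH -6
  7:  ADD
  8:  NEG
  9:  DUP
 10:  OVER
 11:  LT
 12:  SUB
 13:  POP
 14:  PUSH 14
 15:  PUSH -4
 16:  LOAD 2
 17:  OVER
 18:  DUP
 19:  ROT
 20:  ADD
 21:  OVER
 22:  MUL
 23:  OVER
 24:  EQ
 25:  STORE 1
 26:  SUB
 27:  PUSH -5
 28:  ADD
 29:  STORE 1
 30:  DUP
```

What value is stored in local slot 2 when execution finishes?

-2

PUSH -9 -> [-9]
PUSH 0  -> [-9, 0]
PUSH -2 -> [-9, 0, -2]
STORE 2 -> [-9, 0]
SUB     -> [-9]
PUSH -6 -> [-9, -6]
ADD     -> [-15]
NEG     -> [15]
DUP     -> [15, 15]
OVER    -> [15, 15, 15]
LT      -> [15, 0]
SUB     -> [15]
POP     -> []
PUSH 14 -> [14]
PUSH -4 -> [14, -4]
LOAD 2  -> [14, -4, -2]
OVER    -> [14, -4, -2, -4]
DUP     -> [14, -4, -2, -4, -4]
ROT     -> [14, -4, -4, -4, -2]
ADD     -> [14, -4, -4, -6]
OVER    -> [14, -4, -4, -6, -4]
MUL     -> [14, -4, -4, 24]
OVER    -> [14, -4, -4, 24, -4]
EQ      -> [14, -4, -4, 0]
STORE 1 -> [14, -4, -4]
SUB     -> [14, 0]
PUSH -5 -> [14, 0, -5]
ADD     -> [14, -5]
STORE 1 -> [14]
DUP     -> [14, 14]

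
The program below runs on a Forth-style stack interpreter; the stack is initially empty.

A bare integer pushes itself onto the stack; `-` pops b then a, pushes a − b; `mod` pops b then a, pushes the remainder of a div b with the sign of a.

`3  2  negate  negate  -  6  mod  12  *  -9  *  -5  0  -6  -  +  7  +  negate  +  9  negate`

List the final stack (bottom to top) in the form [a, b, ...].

3      : 3
2      : 3 2
negate : 3 -2
negate : 3 2
-      : 1
6      : 1 6
mod    : 1
12     : 1 12
*      : 12
-9     : 12 -9
*      : -108
-5     : -108 -5
0      : -108 -5 0
-6     : -108 -5 0 -6
-      : -108 -5 6
+      : -108 1
7      : -108 1 7
+      : -108 8
negate : -108 -8
+      : -116
9      : -116 9
negate : -116 -9

[-116, -9]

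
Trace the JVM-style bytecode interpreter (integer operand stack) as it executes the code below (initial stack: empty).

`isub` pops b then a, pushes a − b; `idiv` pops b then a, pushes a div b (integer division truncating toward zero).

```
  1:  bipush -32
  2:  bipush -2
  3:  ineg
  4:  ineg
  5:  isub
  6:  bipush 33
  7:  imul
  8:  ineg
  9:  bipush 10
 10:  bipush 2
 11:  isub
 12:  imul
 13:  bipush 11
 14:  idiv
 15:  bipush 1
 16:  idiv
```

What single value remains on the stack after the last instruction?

720

bipush -32 -> [-32]
bipush -2  -> [-32, -2]
ineg       -> [-32, 2]
ineg       -> [-32, -2]
isub       -> [-30]
bipush 33  -> [-30, 33]
imul       -> [-990]
ineg       -> [990]
bipush 10  -> [990, 10]
bipush 2   -> [990, 10, 2]
isub       -> [990, 8]
imul       -> [7920]
bipush 11  -> [7920, 11]
idiv       -> [720]
bipush 1   -> [720, 1]
idiv       -> [720]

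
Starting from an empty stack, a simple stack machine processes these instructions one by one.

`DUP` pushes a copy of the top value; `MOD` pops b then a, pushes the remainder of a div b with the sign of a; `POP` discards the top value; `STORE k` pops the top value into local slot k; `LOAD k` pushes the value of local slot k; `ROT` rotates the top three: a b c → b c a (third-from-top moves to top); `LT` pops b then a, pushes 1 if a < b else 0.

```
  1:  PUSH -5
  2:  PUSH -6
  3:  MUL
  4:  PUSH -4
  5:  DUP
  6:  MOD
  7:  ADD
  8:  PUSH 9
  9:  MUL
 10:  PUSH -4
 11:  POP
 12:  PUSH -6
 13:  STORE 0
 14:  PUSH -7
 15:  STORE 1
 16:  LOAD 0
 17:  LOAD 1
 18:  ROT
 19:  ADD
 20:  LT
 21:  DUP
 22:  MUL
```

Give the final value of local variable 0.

PUSH -5  -5
PUSH -6  -5 -6
MUL      30
PUSH -4  30 -4
DUP      30 -4 -4
MOD      30 0
ADD      30
PUSH 9   30 9
MUL      270
PUSH -4  270 -4
POP      270
PUSH -6  270 -6
STORE 0  270
PUSH -7  270 -7
STORE 1  270
LOAD 0   270 -6
LOAD 1   270 -6 -7
ROT      -6 -7 270
ADD      -6 263
LT       1
DUP      1 1
MUL      1

-6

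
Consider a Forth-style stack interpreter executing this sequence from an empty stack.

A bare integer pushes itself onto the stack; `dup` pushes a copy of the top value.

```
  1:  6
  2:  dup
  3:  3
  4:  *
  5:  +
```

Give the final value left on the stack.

6   -> 6
dup -> 6 6
3   -> 6 6 3
*   -> 6 18
+   -> 24

24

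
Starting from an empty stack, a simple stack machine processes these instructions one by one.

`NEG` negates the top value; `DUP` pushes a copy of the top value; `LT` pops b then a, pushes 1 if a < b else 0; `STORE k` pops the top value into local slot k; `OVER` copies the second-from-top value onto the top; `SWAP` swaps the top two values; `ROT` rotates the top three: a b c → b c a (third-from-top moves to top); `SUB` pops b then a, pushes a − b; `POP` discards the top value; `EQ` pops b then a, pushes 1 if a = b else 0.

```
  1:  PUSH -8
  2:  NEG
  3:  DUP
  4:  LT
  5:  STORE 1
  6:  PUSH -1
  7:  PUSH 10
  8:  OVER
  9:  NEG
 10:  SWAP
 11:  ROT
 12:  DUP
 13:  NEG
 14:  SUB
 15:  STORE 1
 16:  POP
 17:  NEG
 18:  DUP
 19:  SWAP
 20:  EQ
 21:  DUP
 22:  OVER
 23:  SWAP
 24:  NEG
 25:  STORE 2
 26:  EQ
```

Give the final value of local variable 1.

-2

PUSH -8 : -8
NEG     : 8
DUP     : 8 8
LT      : 0
STORE 1 : (empty)
PUSH -1 : -1
PUSH 10 : -1 10
OVER    : -1 10 -1
NEG     : -1 10 1
SWAP    : -1 1 10
ROT     : 1 10 -1
DUP     : 1 10 -1 -1
NEG     : 1 10 -1 1
SUB     : 1 10 -2
STORE 1 : 1 10
POP     : 1
NEG     : -1
DUP     : -1 -1
SWAP    : -1 -1
EQ      : 1
DUP     : 1 1
OVER    : 1 1 1
SWAP    : 1 1 1
NEG     : 1 1 -1
STORE 2 : 1 1
EQ      : 1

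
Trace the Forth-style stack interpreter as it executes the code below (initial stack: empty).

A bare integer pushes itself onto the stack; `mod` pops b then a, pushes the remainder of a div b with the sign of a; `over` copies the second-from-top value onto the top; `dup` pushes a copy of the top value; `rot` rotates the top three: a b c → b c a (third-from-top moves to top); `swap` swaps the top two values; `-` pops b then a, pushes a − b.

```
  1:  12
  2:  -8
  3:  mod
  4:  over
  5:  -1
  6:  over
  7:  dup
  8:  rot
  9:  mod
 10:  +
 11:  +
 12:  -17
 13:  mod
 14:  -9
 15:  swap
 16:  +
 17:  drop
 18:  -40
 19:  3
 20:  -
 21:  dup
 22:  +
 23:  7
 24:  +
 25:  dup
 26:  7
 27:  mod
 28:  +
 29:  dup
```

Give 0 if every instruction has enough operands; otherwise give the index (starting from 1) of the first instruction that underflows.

12  → [12]
-8  → [12, -8]
mod → [4]
over  — needs 2 operands, stack has 1 → underflow

4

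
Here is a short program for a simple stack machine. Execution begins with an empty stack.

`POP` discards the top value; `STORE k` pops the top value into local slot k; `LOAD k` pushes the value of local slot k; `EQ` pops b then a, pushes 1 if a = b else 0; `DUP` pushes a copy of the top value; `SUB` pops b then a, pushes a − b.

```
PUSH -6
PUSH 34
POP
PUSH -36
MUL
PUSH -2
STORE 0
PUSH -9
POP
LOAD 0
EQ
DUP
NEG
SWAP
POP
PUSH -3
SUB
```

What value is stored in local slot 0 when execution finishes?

-2

PUSH -6  -> [-6]
PUSH 34  -> [-6, 34]
POP      -> [-6]
PUSH -36 -> [-6, -36]
MUL      -> [216]
PUSH -2  -> [216, -2]
STORE 0  -> [216]
PUSH -9  -> [216, -9]
POP      -> [216]
LOAD 0   -> [216, -2]
EQ       -> [0]
DUP      -> [0, 0]
NEG      -> [0, 0]
SWAP     -> [0, 0]
POP      -> [0]
PUSH -3  -> [0, -3]
SUB      -> [3]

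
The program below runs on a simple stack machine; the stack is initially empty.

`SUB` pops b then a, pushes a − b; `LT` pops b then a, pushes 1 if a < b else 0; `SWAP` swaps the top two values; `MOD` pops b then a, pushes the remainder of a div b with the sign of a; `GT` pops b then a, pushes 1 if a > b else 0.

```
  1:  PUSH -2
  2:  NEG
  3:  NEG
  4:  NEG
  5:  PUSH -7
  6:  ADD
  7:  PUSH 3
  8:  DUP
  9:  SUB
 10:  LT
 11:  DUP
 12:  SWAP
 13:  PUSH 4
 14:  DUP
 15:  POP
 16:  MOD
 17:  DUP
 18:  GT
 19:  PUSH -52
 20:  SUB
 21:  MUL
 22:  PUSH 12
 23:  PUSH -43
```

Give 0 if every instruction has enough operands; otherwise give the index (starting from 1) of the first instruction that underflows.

0

PUSH -2  : -2
NEG      : 2
NEG      : -2
NEG      : 2
PUSH -7  : 2 -7
ADD      : -5
PUSH 3   : -5 3
DUP      : -5 3 3
SUB      : -5 0
LT       : 1
DUP      : 1 1
SWAP     : 1 1
PUSH 4   : 1 1 4
DUP      : 1 1 4 4
POP      : 1 1 4
MOD      : 1 1
DUP      : 1 1 1
GT       : 1 0
PUSH -52 : 1 0 -52
SUB      : 1 52
MUL      : 52
PUSH 12  : 52 12
PUSH -43 : 52 12 -43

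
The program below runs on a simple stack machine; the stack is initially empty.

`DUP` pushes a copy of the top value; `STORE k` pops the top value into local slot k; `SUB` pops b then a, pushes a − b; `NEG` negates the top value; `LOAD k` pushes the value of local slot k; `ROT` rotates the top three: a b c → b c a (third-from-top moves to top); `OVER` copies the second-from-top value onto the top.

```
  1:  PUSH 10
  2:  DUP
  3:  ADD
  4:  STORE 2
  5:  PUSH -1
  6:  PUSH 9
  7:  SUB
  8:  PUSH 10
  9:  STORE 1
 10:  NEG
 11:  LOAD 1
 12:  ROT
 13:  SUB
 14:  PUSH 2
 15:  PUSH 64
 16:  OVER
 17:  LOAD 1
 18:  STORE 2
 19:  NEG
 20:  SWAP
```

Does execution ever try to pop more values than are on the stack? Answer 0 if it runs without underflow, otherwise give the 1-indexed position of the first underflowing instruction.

PUSH 10 : 10
DUP     : 10 10
ADD     : 20
STORE 2 : (empty)
PUSH -1 : -1
PUSH 9  : -1 9
SUB     : -10
PUSH 10 : -10 10
STORE 1 : -10
NEG     : 10
LOAD 1  : 10 10
ROT  — needs 3 operands, stack has 2 → underflow

12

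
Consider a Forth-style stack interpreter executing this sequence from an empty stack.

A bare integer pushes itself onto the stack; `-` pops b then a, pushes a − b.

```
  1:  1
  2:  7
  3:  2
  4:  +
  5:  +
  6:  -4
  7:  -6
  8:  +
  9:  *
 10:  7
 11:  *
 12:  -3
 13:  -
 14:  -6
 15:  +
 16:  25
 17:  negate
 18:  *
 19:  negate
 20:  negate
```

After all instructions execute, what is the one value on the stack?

1      -> 1
7      -> 1 7
2      -> 1 7 2
+      -> 1 9
+      -> 10
-4     -> 10 -4
-6     -> 10 -4 -6
+      -> 10 -10
*      -> -100
7      -> -100 7
*      -> -700
-3     -> -700 -3
-      -> -697
-6     -> -697 -6
+      -> -703
25     -> -703 25
negate -> -703 -25
*      -> 17575
negate -> -17575
negate -> 17575

17575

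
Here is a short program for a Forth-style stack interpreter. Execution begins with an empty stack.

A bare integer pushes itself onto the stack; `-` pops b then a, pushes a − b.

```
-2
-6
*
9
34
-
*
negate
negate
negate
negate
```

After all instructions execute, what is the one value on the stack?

-300

-2     -> [-2]
-6     -> [-2, -6]
*      -> [12]
9      -> [12, 9]
34     -> [12, 9, 34]
-      -> [12, -25]
*      -> [-300]
negate -> [300]
negate -> [-300]
negate -> [300]
negate -> [-300]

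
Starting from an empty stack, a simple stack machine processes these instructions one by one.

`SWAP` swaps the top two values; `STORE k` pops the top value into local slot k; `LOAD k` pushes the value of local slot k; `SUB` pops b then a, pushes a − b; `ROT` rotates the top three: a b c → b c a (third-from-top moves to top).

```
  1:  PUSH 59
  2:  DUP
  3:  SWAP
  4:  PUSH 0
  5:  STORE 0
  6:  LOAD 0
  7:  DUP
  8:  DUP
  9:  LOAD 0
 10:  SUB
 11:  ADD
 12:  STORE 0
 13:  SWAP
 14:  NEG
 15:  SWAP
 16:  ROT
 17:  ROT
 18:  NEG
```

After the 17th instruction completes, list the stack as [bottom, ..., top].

[0, 59, -59]

PUSH 59 → 59
DUP     → 59 59
SWAP    → 59 59
PUSH 0  → 59 59 0
STORE 0 → 59 59
LOAD 0  → 59 59 0
DUP     → 59 59 0 0
DUP     → 59 59 0 0 0
LOAD 0  → 59 59 0 0 0 0
SUB     → 59 59 0 0 0
ADD     → 59 59 0 0
STORE 0 → 59 59 0
SWAP    → 59 0 59
NEG     → 59 0 -59
SWAP    → 59 -59 0
ROT     → -59 0 59
ROT     → 0 59 -59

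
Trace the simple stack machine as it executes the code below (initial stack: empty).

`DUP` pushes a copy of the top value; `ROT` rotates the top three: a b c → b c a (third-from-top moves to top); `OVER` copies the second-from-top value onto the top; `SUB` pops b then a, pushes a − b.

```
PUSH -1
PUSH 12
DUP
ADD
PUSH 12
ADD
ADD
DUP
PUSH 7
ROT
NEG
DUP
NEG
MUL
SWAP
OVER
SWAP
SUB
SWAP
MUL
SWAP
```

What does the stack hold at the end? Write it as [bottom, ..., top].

[1509200, 35]

PUSH -1 -> [-1]
PUSH 12 -> [-1, 12]
DUP     -> [-1, 12, 12]
ADD     -> [-1, 24]
PUSH 12 -> [-1, 24, 12]
ADD     -> [-1, 36]
ADD     -> [35]
DUP     -> [35, 35]
PUSH 7  -> [35, 35, 7]
ROT     -> [35, 7, 35]
NEG     -> [35, 7, -35]
DUP     -> [35, 7, -35, -35]
NEG     -> [35, 7, -35, 35]
MUL     -> [35, 7, -1225]
SWAP    -> [35, -1225, 7]
OVER    -> [35, -1225, 7, -1225]
SWAP    -> [35, -1225, -1225, 7]
SUB     -> [35, -1225, -1232]
SWAP    -> [35, -1232, -1225]
MUL     -> [35, 1509200]
SWAP    -> [1509200, 35]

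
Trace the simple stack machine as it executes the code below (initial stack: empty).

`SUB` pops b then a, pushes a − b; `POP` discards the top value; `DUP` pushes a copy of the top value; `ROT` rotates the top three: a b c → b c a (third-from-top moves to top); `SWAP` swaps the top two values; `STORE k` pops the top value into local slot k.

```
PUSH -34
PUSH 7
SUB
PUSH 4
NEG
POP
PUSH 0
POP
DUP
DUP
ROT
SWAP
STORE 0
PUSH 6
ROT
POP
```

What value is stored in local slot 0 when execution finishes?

PUSH -34  -34
PUSH 7    -34 7
SUB       -41
PUSH 4    -41 4
NEG       -41 -4
POP       -41
PUSH 0    -41 0
POP       -41
DUP       -41 -41
DUP       -41 -41 -41
ROT       -41 -41 -41
SWAP      -41 -41 -41
STORE 0   -41 -41
PUSH 6    -41 -41 6
ROT       -41 6 -41
POP       -41 6

-41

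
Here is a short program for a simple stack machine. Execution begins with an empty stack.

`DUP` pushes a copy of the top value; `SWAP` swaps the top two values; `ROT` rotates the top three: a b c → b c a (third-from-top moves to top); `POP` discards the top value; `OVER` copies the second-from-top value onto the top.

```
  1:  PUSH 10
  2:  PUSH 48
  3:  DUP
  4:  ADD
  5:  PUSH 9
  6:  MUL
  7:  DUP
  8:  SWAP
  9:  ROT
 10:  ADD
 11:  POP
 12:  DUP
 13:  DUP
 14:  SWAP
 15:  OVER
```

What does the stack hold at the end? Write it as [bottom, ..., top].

PUSH 10 → 10
PUSH 48 → 10 48
DUP     → 10 48 48
ADD     → 10 96
PUSH 9  → 10 96 9
MUL     → 10 864
DUP     → 10 864 864
SWAP    → 10 864 864
ROT     → 864 864 10
ADD     → 864 874
POP     → 864
DUP     → 864 864
DUP     → 864 864 864
SWAP    → 864 864 864
OVER    → 864 864 864 864

[864, 864, 864, 864]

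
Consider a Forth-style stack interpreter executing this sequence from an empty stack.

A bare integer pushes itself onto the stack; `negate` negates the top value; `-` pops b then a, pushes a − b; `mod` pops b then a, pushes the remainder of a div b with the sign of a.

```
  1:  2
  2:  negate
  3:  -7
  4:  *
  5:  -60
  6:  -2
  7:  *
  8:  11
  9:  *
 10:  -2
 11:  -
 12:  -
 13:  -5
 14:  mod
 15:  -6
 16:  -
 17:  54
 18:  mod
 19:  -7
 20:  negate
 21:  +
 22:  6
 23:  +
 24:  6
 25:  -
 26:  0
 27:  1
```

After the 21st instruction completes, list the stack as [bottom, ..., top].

[10]

2      -> 2
negate -> -2
-7     -> -2 -7
*      -> 14
-60    -> 14 -60
-2     -> 14 -60 -2
*      -> 14 120
11     -> 14 120 11
*      -> 14 1320
-2     -> 14 1320 -2
-      -> 14 1322
-      -> -1308
-5     -> -1308 -5
mod    -> -3
-6     -> -3 -6
-      -> 3
54     -> 3 54
mod    -> 3
-7     -> 3 -7
negate -> 3 7
+      -> 10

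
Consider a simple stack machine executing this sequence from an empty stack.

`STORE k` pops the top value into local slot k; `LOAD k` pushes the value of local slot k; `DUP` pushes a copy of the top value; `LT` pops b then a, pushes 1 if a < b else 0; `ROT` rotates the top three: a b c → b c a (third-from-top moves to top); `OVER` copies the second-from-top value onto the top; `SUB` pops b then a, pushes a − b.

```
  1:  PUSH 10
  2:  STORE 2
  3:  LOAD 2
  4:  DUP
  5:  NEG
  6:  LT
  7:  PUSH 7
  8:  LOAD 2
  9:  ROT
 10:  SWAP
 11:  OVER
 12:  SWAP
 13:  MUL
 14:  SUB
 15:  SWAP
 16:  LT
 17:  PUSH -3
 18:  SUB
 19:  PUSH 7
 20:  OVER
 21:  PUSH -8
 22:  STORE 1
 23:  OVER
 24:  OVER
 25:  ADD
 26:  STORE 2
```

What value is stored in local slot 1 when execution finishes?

PUSH 10  [10]
STORE 2  []
LOAD 2   [10]
DUP      [10, 10]
NEG      [10, -10]
LT       [0]
PUSH 7   [0, 7]
LOAD 2   [0, 7, 10]
ROT      [7, 10, 0]
SWAP     [7, 0, 10]
OVER     [7, 0, 10, 0]
SWAP     [7, 0, 0, 10]
MUL      [7, 0, 0]
SUB      [7, 0]
SWAP     [0, 7]
LT       [1]
PUSH -3  [1, -3]
SUB      [4]
PUSH 7   [4, 7]
OVER     [4, 7, 4]
PUSH -8  [4, 7, 4, -8]
STORE 1  [4, 7, 4]
OVER     [4, 7, 4, 7]
OVER     [4, 7, 4, 7, 4]
ADD      [4, 7, 4, 11]
STORE 2  [4, 7, 4]

-8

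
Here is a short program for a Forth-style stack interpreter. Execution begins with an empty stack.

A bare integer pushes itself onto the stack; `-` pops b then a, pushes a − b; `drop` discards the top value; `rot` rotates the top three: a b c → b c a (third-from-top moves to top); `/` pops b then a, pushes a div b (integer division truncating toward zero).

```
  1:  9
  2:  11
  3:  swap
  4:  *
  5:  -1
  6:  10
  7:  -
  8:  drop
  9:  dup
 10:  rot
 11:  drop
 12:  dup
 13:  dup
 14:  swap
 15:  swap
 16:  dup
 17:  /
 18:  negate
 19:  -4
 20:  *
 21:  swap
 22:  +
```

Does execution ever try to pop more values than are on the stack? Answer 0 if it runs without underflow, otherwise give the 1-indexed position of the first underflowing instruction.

9    → 9
11   → 9 11
swap → 11 9
*    → 99
-1   → 99 -1
10   → 99 -1 10
-    → 99 -11
drop → 99
dup  → 99 99
rot  — needs 3 operands, stack has 2 → underflow

10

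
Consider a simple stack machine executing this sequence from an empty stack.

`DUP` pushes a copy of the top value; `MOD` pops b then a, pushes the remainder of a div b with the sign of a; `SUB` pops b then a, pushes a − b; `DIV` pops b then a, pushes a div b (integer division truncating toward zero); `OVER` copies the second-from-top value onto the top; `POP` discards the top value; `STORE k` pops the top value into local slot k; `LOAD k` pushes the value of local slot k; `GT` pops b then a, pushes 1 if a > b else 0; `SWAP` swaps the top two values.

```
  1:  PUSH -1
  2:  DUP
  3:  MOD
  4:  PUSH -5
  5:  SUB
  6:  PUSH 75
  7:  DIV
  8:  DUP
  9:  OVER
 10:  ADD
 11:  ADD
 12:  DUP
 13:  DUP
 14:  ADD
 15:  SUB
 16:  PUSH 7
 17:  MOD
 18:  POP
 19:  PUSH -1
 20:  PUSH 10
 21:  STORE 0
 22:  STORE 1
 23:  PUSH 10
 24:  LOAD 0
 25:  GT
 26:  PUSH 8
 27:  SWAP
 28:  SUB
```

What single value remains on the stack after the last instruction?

8

PUSH -1 -> -1
DUP     -> -1 -1
MOD     -> 0
PUSH -5 -> 0 -5
SUB     -> 5
PUSH 75 -> 5 75
DIV     -> 0
DUP     -> 0 0
OVER    -> 0 0 0
ADD     -> 0 0
ADD     -> 0
DUP     -> 0 0
DUP     -> 0 0 0
ADD     -> 0 0
SUB     -> 0
PUSH 7  -> 0 7
MOD     -> 0
POP     -> (empty)
PUSH -1 -> -1
PUSH 10 -> -1 10
STORE 0 -> -1
STORE 1 -> (empty)
PUSH 10 -> 10
LOAD 0  -> 10 10
GT      -> 0
PUSH 8  -> 0 8
SWAP    -> 8 0
SUB     -> 8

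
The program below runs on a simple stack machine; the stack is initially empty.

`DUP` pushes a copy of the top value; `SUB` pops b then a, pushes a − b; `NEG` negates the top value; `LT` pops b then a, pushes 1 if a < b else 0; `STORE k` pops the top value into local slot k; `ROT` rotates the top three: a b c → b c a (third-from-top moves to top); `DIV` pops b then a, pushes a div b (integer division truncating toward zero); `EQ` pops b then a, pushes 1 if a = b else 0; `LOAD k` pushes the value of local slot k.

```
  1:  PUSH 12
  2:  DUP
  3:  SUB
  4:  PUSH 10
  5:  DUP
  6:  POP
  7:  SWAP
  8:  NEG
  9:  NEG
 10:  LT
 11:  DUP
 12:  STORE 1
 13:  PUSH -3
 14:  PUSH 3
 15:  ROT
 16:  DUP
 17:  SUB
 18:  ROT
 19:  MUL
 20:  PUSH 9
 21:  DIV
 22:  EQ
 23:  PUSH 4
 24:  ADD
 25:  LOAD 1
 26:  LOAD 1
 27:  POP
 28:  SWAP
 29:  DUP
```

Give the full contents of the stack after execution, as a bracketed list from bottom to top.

PUSH 12  [12]
DUP      [12, 12]
SUB      [0]
PUSH 10  [0, 10]
DUP      [0, 10, 10]
POP      [0, 10]
SWAP     [10, 0]
NEG      [10, 0]
NEG      [10, 0]
LT       [0]
DUP      [0, 0]
STORE 1  [0]
PUSH -3  [0, -3]
PUSH 3   [0, -3, 3]
ROT      [-3, 3, 0]
DUP      [-3, 3, 0, 0]
SUB      [-3, 3, 0]
ROT      [3, 0, -3]
MUL      [3, 0]
PUSH 9   [3, 0, 9]
DIV      [3, 0]
EQ       [0]
PUSH 4   [0, 4]
ADD      [4]
LOAD 1   [4, 0]
LOAD 1   [4, 0, 0]
POP      [4, 0]
SWAP     [0, 4]
DUP      [0, 4, 4]

[0, 4, 4]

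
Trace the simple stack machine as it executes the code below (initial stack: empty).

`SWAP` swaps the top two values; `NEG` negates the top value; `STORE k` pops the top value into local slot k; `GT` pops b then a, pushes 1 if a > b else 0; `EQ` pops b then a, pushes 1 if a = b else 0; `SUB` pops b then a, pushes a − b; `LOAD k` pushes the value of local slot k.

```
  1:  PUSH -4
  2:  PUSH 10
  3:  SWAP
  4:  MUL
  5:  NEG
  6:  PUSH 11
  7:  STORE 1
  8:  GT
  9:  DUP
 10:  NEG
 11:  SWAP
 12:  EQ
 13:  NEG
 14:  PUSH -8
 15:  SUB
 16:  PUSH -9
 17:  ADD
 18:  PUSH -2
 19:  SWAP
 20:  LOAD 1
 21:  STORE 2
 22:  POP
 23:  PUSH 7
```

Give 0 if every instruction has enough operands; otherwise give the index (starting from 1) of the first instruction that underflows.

PUSH -4 : -4
PUSH 10 : -4 10
SWAP    : 10 -4
MUL     : -40
NEG     : 40
PUSH 11 : 40 11
STORE 1 : 40
GT  — needs 2 operands, stack has 1 → underflow

8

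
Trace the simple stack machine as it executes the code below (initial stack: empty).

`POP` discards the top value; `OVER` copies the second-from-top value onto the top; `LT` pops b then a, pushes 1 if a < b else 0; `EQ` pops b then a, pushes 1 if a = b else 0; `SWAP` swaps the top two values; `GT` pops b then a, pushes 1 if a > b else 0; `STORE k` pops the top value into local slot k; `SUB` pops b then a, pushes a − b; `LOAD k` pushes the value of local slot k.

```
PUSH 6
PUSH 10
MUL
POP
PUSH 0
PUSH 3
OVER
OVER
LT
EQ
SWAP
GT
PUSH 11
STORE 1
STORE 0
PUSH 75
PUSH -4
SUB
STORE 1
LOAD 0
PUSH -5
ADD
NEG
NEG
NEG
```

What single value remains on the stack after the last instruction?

5

PUSH 6  : 6
PUSH 10 : 6 10
MUL     : 60
POP     : (empty)
PUSH 0  : 0
PUSH 3  : 0 3
OVER    : 0 3 0
OVER    : 0 3 0 3
LT      : 0 3 1
EQ      : 0 0
SWAP    : 0 0
GT      : 0
PUSH 11 : 0 11
STORE 1 : 0
STORE 0 : (empty)
PUSH 75 : 75
PUSH -4 : 75 -4
SUB     : 79
STORE 1 : (empty)
LOAD 0  : 0
PUSH -5 : 0 -5
ADD     : -5
NEG     : 5
NEG     : -5
NEG     : 5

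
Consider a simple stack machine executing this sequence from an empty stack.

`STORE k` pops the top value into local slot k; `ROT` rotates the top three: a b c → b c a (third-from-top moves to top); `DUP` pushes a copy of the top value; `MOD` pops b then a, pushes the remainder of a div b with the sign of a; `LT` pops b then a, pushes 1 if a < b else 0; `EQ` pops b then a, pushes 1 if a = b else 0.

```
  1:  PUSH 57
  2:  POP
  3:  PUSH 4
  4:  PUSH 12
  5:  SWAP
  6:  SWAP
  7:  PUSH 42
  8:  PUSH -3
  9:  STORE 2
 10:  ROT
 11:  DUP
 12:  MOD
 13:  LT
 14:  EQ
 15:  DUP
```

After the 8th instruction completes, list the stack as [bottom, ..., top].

PUSH 57 : 57
POP     : (empty)
PUSH 4  : 4
PUSH 12 : 4 12
SWAP    : 12 4
SWAP    : 4 12
PUSH 42 : 4 12 42
PUSH -3 : 4 12 42 -3

[4, 12, 42, -3]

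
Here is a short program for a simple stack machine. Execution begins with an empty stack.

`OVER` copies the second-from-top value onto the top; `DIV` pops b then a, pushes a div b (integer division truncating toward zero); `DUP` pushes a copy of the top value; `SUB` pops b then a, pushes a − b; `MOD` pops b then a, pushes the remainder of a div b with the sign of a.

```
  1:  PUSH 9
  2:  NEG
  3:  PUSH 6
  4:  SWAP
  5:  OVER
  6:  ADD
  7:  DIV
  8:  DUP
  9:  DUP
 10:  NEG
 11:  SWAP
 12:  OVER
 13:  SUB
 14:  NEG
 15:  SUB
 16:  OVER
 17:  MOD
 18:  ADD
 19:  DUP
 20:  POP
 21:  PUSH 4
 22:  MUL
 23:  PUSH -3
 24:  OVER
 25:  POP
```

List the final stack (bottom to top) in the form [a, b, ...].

[-8, -3]

PUSH 9  → 9
NEG     → -9
PUSH 6  → -9 6
SWAP    → 6 -9
OVER    → 6 -9 6
ADD     → 6 -3
DIV     → -2
DUP     → -2 -2
DUP     → -2 -2 -2
NEG     → -2 -2 2
SWAP    → -2 2 -2
OVER    → -2 2 -2 2
SUB     → -2 2 -4
NEG     → -2 2 4
SUB     → -2 -2
OVER    → -2 -2 -2
MOD     → -2 0
ADD     → -2
DUP     → -2 -2
POP     → -2
PUSH 4  → -2 4
MUL     → -8
PUSH -3 → -8 -3
OVER    → -8 -3 -8
POP     → -8 -3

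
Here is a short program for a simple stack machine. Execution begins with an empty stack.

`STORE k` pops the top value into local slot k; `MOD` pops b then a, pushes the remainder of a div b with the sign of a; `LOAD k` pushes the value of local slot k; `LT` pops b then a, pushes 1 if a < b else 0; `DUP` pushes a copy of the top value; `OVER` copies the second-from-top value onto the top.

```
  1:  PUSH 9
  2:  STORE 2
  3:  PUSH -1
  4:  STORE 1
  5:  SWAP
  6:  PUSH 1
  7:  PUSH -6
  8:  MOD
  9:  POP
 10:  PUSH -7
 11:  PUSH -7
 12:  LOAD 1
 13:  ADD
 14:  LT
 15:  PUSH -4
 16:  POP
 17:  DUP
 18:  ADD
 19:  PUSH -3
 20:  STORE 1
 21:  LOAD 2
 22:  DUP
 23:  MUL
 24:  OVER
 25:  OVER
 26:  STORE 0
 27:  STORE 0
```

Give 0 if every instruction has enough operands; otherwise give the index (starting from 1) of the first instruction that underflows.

PUSH 9  → [9]
STORE 2 → []
PUSH -1 → [-1]
STORE 1 → []
SWAP  — needs 2 operands, stack has 0 → underflow

5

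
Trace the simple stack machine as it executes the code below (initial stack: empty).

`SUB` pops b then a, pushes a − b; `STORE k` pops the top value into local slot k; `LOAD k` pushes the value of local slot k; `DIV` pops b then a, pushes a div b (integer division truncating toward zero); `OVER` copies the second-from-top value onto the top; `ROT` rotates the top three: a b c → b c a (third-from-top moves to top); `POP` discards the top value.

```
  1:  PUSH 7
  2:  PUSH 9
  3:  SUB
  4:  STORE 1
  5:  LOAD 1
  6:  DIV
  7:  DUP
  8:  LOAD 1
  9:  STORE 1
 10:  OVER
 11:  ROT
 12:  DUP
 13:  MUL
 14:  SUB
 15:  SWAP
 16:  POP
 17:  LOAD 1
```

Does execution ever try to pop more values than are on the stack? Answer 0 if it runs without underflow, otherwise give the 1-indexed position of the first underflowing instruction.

PUSH 7  : [7]
PUSH 9  : [7, 9]
SUB     : [-2]
STORE 1 : []
LOAD 1  : [-2]
DIV  — needs 2 operands, stack has 1 → underflow

6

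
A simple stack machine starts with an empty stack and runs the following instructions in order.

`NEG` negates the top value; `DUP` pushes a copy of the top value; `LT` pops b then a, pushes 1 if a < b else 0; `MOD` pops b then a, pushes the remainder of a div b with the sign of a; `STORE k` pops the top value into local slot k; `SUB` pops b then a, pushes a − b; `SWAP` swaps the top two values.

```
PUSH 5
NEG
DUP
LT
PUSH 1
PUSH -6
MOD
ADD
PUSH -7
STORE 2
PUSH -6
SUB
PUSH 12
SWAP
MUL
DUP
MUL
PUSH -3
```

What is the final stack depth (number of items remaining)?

PUSH 5  -> [5]
NEG     -> [-5]
DUP     -> [-5, -5]
LT      -> [0]
PUSH 1  -> [0, 1]
PUSH -6 -> [0, 1, -6]
MOD     -> [0, 1]
ADD     -> [1]
PUSH -7 -> [1, -7]
STORE 2 -> [1]
PUSH -6 -> [1, -6]
SUB     -> [7]
PUSH 12 -> [7, 12]
SWAP    -> [12, 7]
MUL     -> [84]
DUP     -> [84, 84]
MUL     -> [7056]
PUSH -3 -> [7056, -3]

2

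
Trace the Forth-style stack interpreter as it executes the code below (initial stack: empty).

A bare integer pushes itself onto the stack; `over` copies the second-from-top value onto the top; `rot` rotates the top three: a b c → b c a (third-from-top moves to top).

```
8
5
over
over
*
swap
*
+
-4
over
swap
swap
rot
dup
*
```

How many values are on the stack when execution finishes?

8     [8]
5     [8, 5]
over  [8, 5, 8]
over  [8, 5, 8, 5]
*     [8, 5, 40]
swap  [8, 40, 5]
*     [8, 200]
+     [208]
-4    [208, -4]
over  [208, -4, 208]
swap  [208, 208, -4]
swap  [208, -4, 208]
rot   [-4, 208, 208]
dup   [-4, 208, 208, 208]
*     [-4, 208, 43264]

3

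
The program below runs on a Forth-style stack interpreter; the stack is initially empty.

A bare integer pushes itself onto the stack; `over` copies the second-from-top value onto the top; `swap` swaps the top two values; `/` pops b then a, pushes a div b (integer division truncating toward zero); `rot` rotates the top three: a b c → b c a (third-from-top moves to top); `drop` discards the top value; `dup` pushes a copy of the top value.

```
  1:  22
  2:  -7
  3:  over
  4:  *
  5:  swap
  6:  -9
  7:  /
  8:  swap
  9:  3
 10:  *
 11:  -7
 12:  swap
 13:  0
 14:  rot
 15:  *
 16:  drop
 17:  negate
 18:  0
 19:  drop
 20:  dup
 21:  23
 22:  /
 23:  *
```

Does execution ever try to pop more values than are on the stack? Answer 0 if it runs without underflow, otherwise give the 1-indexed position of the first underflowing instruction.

0

22      22
-7      22 -7
over    22 -7 22
*       22 -154
swap    -154 22
-9      -154 22 -9
/       -154 -2
swap    -2 -154
3       -2 -154 3
*       -2 -462
-7      -2 -462 -7
swap    -2 -7 -462
0       -2 -7 -462 0
rot     -2 -462 0 -7
*       -2 -462 0
drop    -2 -462
negate  -2 462
0       -2 462 0
drop    -2 462
dup     -2 462 462
23      -2 462 462 23
/       -2 462 20
*       -2 9240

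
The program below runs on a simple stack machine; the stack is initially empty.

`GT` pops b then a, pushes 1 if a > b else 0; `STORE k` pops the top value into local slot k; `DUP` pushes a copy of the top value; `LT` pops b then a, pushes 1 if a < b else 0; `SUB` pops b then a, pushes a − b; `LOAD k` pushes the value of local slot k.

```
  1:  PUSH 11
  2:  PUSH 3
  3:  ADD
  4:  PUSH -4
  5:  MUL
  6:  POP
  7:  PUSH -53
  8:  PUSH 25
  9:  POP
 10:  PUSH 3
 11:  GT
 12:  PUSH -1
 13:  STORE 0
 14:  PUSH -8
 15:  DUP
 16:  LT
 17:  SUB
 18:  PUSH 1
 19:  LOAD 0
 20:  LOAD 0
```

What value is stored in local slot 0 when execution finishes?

-1

PUSH 11  → 11
PUSH 3   → 11 3
ADD      → 14
PUSH -4  → 14 -4
MUL      → -56
POP      → (empty)
PUSH -53 → -53
PUSH 25  → -53 25
POP      → -53
PUSH 3   → -53 3
GT       → 0
PUSH -1  → 0 -1
STORE 0  → 0
PUSH -8  → 0 -8
DUP      → 0 -8 -8
LT       → 0 0
SUB      → 0
PUSH 1   → 0 1
LOAD 0   → 0 1 -1
LOAD 0   → 0 1 -1 -1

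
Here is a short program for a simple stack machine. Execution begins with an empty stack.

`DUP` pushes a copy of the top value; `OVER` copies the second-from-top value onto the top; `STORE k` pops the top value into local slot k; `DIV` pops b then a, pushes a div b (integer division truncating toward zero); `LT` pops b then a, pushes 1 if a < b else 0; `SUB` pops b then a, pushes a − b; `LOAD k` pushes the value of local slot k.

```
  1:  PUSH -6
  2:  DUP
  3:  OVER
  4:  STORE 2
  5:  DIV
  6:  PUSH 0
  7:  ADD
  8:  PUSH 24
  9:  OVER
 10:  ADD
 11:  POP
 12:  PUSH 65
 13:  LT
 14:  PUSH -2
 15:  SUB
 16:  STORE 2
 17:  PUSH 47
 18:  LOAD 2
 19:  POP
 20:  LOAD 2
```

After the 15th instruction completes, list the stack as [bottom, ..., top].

PUSH -6 → -6
DUP     → -6 -6
OVER    → -6 -6 -6
STORE 2 → -6 -6
DIV     → 1
PUSH 0  → 1 0
ADD     → 1
PUSH 24 → 1 24
OVER    → 1 24 1
ADD     → 1 25
POP     → 1
PUSH 65 → 1 65
LT      → 1
PUSH -2 → 1 -2
SUB     → 3

[3]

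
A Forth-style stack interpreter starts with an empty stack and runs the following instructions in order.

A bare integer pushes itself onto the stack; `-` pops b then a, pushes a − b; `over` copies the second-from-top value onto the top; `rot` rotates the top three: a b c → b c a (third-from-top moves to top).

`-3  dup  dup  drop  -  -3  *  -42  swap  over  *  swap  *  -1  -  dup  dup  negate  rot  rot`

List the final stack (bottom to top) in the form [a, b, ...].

[-1, 1, 1]

-3     : -3
dup    : -3 -3
dup    : -3 -3 -3
drop   : -3 -3
-      : 0
-3     : 0 -3
*      : 0
-42    : 0 -42
swap   : -42 0
over   : -42 0 -42
*      : -42 0
swap   : 0 -42
*      : 0
-1     : 0 -1
-      : 1
dup    : 1 1
dup    : 1 1 1
negate : 1 1 -1
rot    : 1 -1 1
rot    : -1 1 1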